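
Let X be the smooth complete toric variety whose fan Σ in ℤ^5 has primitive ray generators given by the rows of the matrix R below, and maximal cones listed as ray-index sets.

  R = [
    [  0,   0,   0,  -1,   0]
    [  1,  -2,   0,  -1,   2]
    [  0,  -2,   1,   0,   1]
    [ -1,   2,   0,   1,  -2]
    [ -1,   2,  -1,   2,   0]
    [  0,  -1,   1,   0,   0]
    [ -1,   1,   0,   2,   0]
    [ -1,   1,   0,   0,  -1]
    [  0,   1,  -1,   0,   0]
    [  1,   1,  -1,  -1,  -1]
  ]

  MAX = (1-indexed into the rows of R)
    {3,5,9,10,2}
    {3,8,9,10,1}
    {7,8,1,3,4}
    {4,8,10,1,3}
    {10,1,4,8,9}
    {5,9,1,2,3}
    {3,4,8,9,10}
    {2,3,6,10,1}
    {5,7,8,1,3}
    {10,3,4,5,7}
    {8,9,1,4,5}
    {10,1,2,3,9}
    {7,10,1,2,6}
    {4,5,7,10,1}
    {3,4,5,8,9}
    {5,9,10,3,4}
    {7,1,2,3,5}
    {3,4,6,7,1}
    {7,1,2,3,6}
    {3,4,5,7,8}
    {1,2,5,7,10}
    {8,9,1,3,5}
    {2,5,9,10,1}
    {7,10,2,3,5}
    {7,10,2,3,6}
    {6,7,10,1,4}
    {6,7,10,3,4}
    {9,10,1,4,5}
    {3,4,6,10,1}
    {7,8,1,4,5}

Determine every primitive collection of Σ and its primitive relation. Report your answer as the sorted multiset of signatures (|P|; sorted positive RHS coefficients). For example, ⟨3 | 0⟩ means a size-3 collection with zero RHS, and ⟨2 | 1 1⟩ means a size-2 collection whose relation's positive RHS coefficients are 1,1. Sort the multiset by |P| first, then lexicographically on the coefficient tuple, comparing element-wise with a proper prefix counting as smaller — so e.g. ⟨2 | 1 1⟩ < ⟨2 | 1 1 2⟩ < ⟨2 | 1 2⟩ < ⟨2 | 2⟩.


Primitive collections (12):

  {2,4}:  v_{2} + v_{4} = 0 — sig = ⟨2 | 0⟩
  {6,9}:  v_{6} + v_{9} = 0 — sig = ⟨2 | 0⟩
  {5,6}:  v_{5} + v_{6} = v_{7} — sig = ⟨2 | 1⟩
  {7,9}:  v_{7} + v_{9} = v_{5} — sig = ⟨2 | 1⟩
  {2,8}:  v_{2} + v_{8} = v_{1} + v_{3} + v_{9} — sig = ⟨2 | 1 1 1⟩
  {6,8}:  v_{6} + v_{8} = v_{1} + v_{3} + v_{4} — sig = ⟨2 | 1 1 1⟩
  {7,8,10}:  v_{7} + v_{8} + v_{10} = v_{4} + v_{9} — sig = ⟨3 | 1 1⟩
  {5,8,10}:  v_{5} + v_{8} + v_{10} = v_{4} + 2·v_{9} — sig = ⟨3 | 1 2⟩
  {1,3,7,10}:  v_{1} + v_{3} + v_{7} + v_{10} = 0 — sig = ⟨4 | 0⟩
  {1,3,4,9}:  v_{1} + v_{3} + v_{4} + v_{9} = v_{8} — sig = ⟨4 | 1⟩
  {1,3,5,10}:  v_{1} + v_{3} + v_{5} + v_{10} = v_{9} — sig = ⟨4 | 1⟩
  {1,3,4,5}:  v_{1} + v_{3} + v_{4} + v_{5} = v_{7} + v_{8} — sig = ⟨4 | 1 1⟩

so the primitive-relation signature multiset is
[⟨2 | 0⟩, ⟨2 | 0⟩, ⟨2 | 1⟩, ⟨2 | 1⟩, ⟨2 | 1 1 1⟩, ⟨2 | 1 1 1⟩, ⟨3 | 1 1⟩, ⟨3 | 1 2⟩, ⟨4 | 0⟩, ⟨4 | 1⟩, ⟨4 | 1⟩, ⟨4 | 1 1⟩]


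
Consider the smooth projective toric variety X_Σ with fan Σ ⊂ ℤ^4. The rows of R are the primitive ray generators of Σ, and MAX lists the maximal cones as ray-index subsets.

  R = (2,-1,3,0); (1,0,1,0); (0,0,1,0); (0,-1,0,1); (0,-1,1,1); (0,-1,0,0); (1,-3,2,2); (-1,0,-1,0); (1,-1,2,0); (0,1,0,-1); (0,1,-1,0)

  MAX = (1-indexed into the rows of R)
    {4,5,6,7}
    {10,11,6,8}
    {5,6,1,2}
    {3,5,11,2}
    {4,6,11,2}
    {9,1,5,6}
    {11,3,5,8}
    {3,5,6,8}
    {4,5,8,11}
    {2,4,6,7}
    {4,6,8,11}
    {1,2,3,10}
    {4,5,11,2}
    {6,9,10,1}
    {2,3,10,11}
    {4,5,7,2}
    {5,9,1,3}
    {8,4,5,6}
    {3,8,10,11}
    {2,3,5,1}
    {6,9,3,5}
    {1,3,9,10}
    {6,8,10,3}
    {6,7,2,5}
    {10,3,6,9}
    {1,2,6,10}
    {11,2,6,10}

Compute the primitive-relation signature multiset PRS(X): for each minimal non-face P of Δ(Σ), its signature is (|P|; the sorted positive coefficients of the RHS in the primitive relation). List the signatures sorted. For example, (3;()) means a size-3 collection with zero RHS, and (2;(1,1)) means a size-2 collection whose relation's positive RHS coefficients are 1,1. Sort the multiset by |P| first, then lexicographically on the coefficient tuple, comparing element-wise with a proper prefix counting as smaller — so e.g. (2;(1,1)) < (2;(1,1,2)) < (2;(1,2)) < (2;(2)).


22 collections generate NE(X_Σ); each relation:

  P={2,8}:  v_{2} + v_{8} = 0 — sig = (2;())
  P={4,10}:  v_{4} + v_{10} = 0 — sig = (2;())
  P={1,8}:  v_{1} + v_{8} = v_{9} — sig = (2;(1))
  P={2,9}:  v_{2} + v_{9} = v_{1} — sig = (2;(1))
  P={3,4}:  v_{3} + v_{4} = v_{5} — sig = (2;(1))
  P={5,10}:  v_{5} + v_{10} = v_{3} — sig = (2;(1))
  P={9,11}:  v_{9} + v_{11} = v_{2} — sig = (2;(1))
  P={8,9}:  v_{8} + v_{9} = v_{3} + v_{6} — sig = (2;(1,1))
  P={4,9}:  v_{4} + v_{9} = v_{2} + v_{5} + v_{6} — sig = (2;(1,1,1))
  P={7,8}:  v_{7} + v_{8} = v_{4} + v_{5} + v_{6} — sig = (2;(1,1,1))
  P={7,10}:  v_{7} + v_{10} = v_{2} + v_{5} + v_{6} — sig = (2;(1,1,1))
  P={1,4}:  v_{1} + v_{4} = 2·v_{2} + v_{5} + v_{6} — sig = (2;(1,1,2))
  P={3,7}:  v_{3} + v_{7} = v_{2} + 2·v_{5} + v_{6} — sig = (2;(1,1,2))
  P={7,11}:  v_{7} + v_{11} = v_{2} + 2·v_{4} — sig = (2;(1,2))
  P={1,11}:  v_{1} + v_{11} = 2·v_{2} — sig = (2;(2))
  P={7,9}:  v_{7} + v_{9} = 2·v_{2} + 2·v_{5} + 2·v_{6} — sig = (2;(2,2,2))
  P={1,7}:  v_{1} + v_{7} = 3·v_{2} + 2·v_{5} + 2·v_{6} — sig = (2;(2,2,3))
  P={3,6,11}:  v_{3} + v_{6} + v_{11} = 0 — sig = (3;())
  P={2,3,6}:  v_{2} + v_{3} + v_{6} = v_{9} — sig = (3;(1))
  P={5,6,11}:  v_{5} + v_{6} + v_{11} = v_{4} — sig = (3;(1))
  P={1,3,6}:  v_{1} + v_{3} + v_{6} = 2·v_{9} — sig = (3;(2))
  P={2,4,5,6}:  v_{2} + v_{4} + v_{5} + v_{6} = v_{7} — sig = (4;(1))

Signatures (|P|; sorted positive RHS coefficients), sorted:
[(2;()), (2;()), (2;(1)), (2;(1)), (2;(1)), (2;(1)), (2;(1)), (2;(1,1)), (2;(1,1,1)), (2;(1,1,1)), (2;(1,1,1)), (2;(1,1,2)), (2;(1,1,2)), (2;(1,2)), (2;(2)), (2;(2,2,2)), (2;(2,2,3)), (3;()), (3;(1)), (3;(1)), (3;(2)), (4;(1))]


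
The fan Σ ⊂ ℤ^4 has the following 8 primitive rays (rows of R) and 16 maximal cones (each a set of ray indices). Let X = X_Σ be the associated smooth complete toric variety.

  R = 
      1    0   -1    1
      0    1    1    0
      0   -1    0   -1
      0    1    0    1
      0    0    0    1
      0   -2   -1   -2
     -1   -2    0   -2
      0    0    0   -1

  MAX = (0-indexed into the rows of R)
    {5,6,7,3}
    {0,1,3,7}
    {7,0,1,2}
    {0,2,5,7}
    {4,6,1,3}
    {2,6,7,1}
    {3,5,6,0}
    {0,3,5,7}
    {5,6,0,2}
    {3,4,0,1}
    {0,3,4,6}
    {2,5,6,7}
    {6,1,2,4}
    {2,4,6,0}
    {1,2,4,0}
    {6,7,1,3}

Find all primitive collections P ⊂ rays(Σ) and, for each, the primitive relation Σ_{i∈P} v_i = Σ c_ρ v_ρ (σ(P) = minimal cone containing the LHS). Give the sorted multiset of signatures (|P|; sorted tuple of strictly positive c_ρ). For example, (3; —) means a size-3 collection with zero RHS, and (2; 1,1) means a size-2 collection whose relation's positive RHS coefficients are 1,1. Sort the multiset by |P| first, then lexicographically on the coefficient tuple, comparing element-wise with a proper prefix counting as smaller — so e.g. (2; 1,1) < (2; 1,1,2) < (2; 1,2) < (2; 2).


6 collections generate NE(X_Σ); each relation:

  {2,3}:  v_{2} + v_{3} = 0 — sig = (2; —)
  {4,7}:  v_{4} + v_{7} = 0 — sig = (2; —)
  {1,5}:  v_{1} + v_{5} = v_{2} + v_{7} — sig = (2; 1,1)
  {4,5}:  v_{4} + v_{5} = v_{0} + v_{6} — sig = (2; 1,1)
  {0,1,6}:  v_{0} + v_{1} + v_{6} = v_{2} — sig = (3; 1)
  {0,6,7}:  v_{0} + v_{6} + v_{7} = v_{5} — sig = (3; 1)

Sorted signature multiset PRS(X):
[(2; —), (2; —), (2; 1,1), (2; 1,1), (3; 1), (3; 1)]


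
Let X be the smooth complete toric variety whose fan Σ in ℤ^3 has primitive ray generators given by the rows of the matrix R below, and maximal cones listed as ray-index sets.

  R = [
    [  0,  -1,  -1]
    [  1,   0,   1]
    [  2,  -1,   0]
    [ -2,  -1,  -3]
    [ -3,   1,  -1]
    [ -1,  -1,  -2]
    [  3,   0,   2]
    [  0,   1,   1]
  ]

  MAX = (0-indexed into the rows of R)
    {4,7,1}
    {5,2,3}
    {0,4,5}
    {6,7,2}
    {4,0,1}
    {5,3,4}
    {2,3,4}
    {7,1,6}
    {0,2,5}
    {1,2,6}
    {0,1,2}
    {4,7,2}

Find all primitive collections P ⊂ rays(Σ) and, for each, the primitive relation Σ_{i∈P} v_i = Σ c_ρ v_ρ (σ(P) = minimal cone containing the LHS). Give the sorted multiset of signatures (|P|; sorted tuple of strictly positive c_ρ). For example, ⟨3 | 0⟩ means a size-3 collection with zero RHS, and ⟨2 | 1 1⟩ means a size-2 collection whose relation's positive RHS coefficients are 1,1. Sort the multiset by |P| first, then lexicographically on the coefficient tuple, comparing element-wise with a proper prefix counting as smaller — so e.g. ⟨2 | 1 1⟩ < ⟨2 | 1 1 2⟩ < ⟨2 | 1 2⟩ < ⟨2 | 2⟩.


Δ(Σ) — 8 vertices, 14 min non-faces:

  • {0,7}:  v_{0} + v_{7} = 0  →  sig = ⟨2 | 0⟩
  • {1,3}:  v_{1} + v_{3} = v_{5}  →  sig = ⟨2 | 1⟩
  • {1,5}:  v_{1} + v_{5} = v_{0}  →  sig = ⟨2 | 1⟩
  • {4,6}:  v_{4} + v_{6} = v_{7}  →  sig = ⟨2 | 1⟩
  • {5,6}:  v_{5} + v_{6} = v_{2}  →  sig = ⟨2 | 1⟩
  • {0,6}:  v_{0} + v_{6} = v_{1} + v_{2}  →  sig = ⟨2 | 1 1⟩
  • {5,7}:  v_{5} + v_{7} = v_{2} + v_{4}  →  sig = ⟨2 | 1 1⟩
  • {3,6}:  v_{3} + v_{6} = 2·v_{2} + v_{4}  →  sig = ⟨2 | 1 2⟩
  • {0,3}:  v_{0} + v_{3} = 2·v_{5}  →  sig = ⟨2 | 2⟩
  • {3,7}:  v_{3} + v_{7} = 2·v_{2} + 2·v_{4}  →  sig = ⟨2 | 2 2⟩
  • {1,2,4}:  v_{1} + v_{2} + v_{4} = 0  →  sig = ⟨3 | 0⟩
  • {0,2,4}:  v_{0} + v_{2} + v_{4} = v_{5}  →  sig = ⟨3 | 1⟩
  • {1,2,7}:  v_{1} + v_{2} + v_{7} = v_{6}  →  sig = ⟨3 | 1⟩
  • {2,4,5}:  v_{2} + v_{4} + v_{5} = v_{3}  →  sig = ⟨3 | 1⟩

Signatures (|P|; sorted positive RHS coefficients), sorted:
    |P|=2: 10 collections, coeffs (), (1), (1), (1), (1), (1,1), (1,1), (1,2), (2), (2,2)
    |P|=3: 4 collections, coeffs (), (1), (1), (1)


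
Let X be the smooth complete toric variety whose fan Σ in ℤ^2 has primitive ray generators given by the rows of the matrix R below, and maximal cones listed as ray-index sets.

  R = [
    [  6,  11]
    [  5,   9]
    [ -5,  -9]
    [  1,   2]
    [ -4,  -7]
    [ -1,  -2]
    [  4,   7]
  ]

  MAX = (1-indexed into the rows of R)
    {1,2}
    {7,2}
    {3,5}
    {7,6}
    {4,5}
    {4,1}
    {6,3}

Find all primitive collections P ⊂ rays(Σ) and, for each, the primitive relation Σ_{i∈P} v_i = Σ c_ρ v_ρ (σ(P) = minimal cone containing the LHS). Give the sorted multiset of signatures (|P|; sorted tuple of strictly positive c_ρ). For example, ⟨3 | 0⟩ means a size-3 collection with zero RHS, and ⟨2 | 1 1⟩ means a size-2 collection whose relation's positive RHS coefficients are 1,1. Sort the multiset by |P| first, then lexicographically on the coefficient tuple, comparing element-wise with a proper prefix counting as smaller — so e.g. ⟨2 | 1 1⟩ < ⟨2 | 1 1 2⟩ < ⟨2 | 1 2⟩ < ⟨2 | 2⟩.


Σ has 14 primitive collections:

  P={2,3}:  v_{2} + v_{3} = 0  →  sig = ⟨2 | 0⟩
  P={4,6}:  v_{4} + v_{6} = 0  →  sig = ⟨2 | 0⟩
  P={5,7}:  v_{5} + v_{7} = 0  →  sig = ⟨2 | 0⟩
  P={1,3}:  v_{1} + v_{3} = v_{4}  →  sig = ⟨2 | 1⟩
  P={1,6}:  v_{1} + v_{6} = v_{2}  →  sig = ⟨2 | 1⟩
  P={2,4}:  v_{2} + v_{4} = v_{1}  →  sig = ⟨2 | 1⟩
  P={2,5}:  v_{2} + v_{5} = v_{4}  →  sig = ⟨2 | 1⟩
  P={2,6}:  v_{2} + v_{6} = v_{7}  →  sig = ⟨2 | 1⟩
  P={3,4}:  v_{3} + v_{4} = v_{5}  →  sig = ⟨2 | 1⟩
  P={3,7}:  v_{3} + v_{7} = v_{6}  →  sig = ⟨2 | 1⟩
  P={4,7}:  v_{4} + v_{7} = v_{2}  →  sig = ⟨2 | 1⟩
  P={5,6}:  v_{5} + v_{6} = v_{3}  →  sig = ⟨2 | 1⟩
  P={1,5}:  v_{1} + v_{5} = 2·v_{4}  →  sig = ⟨2 | 2⟩
  P={1,7}:  v_{1} + v_{7} = 2·v_{2}  →  sig = ⟨2 | 2⟩

Sorted signature multiset PRS(X):
    |P|=2: 14 collections, coeffs (), (), (), (1), (1), (1), (1), (1), (1), (1), (1), (1), (2), (2)


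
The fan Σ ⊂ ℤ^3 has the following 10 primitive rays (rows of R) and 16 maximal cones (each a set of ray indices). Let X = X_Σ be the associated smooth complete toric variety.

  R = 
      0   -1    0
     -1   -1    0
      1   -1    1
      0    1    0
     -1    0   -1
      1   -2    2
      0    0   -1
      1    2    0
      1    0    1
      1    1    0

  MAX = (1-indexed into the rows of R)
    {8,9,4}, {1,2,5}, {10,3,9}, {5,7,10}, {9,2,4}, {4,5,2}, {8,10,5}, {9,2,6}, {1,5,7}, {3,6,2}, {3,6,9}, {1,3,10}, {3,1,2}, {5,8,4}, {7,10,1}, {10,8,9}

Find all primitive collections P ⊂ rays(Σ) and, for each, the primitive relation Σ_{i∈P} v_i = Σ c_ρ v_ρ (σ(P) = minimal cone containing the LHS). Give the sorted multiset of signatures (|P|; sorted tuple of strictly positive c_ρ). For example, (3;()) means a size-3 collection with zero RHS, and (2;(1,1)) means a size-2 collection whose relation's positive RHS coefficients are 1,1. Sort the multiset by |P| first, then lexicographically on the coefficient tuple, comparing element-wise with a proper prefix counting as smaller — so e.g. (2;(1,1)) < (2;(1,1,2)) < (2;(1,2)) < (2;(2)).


23 minimal non-faces of Δ(Σ) (on 10 rays):

  P = {1,4}:  v_{1} + v_{4} = 0  →  sig = (2;())
  P = {2,10}:  v_{2} + v_{10} = 0  →  sig = (2;())
  P = {5,9}:  v_{5} + v_{9} = 0  →  sig = (2;())
  P = {1,8}:  v_{1} + v_{8} = v_{10}  →  sig = (2;(1))
  P = {1,9}:  v_{1} + v_{9} = v_{3}  →  sig = (2;(1))
  P = {2,8}:  v_{2} + v_{8} = v_{4}  →  sig = (2;(1))
  P = {3,4}:  v_{3} + v_{4} = v_{9}  →  sig = (2;(1))
  P = {3,5}:  v_{3} + v_{5} = v_{1}  →  sig = (2;(1))
  P = {4,10}:  v_{4} + v_{10} = v_{8}  →  sig = (2;(1))
  P = {2,7}:  v_{2} + v_{7} = v_{1} + v_{5}  →  sig = (2;(1,1))
  P = {3,8}:  v_{3} + v_{8} = v_{9} + v_{10}  →  sig = (2;(1,1))
  P = {4,7}:  v_{4} + v_{7} = v_{5} + v_{10}  →  sig = (2;(1,1))
  P = {5,6}:  v_{5} + v_{6} = v_{2} + v_{3}  →  sig = (2;(1,1))
  P = {6,7}:  v_{6} + v_{7} = v_{1} + v_{3}  →  sig = (2;(1,1))
  P = {6,10}:  v_{6} + v_{10} = v_{3} + v_{9}  →  sig = (2;(1,1))
  P = {7,9}:  v_{7} + v_{9} = v_{1} + v_{10}  →  sig = (2;(1,1))
  P = {1,6}:  v_{1} + v_{6} = v_{2} + 2·v_{3}  →  sig = (2;(1,2))
  P = {3,7}:  v_{3} + v_{7} = 2·v_{1} + v_{10}  →  sig = (2;(1,2))
  P = {4,6}:  v_{4} + v_{6} = v_{2} + 2·v_{9}  →  sig = (2;(1,2))
  P = {7,8}:  v_{7} + v_{8} = v_{5} + 2·v_{10}  →  sig = (2;(1,2))
  P = {6,8}:  v_{6} + v_{8} = 2·v_{9}  →  sig = (2;(2))
  P = {1,5,10}:  v_{1} + v_{5} + v_{10} = v_{7}  →  sig = (3;(1))
  P = {2,3,9}:  v_{2} + v_{3} + v_{9} = v_{6}  →  sig = (3;(1))

Sorted signature multiset PRS(X):
{ (2;()) ×3,  (2;(1)) ×6,  (2;(1,1)) ×7,  (2;(1,2)) ×4,  (2;(2)),  (3;(1)) ×2 }


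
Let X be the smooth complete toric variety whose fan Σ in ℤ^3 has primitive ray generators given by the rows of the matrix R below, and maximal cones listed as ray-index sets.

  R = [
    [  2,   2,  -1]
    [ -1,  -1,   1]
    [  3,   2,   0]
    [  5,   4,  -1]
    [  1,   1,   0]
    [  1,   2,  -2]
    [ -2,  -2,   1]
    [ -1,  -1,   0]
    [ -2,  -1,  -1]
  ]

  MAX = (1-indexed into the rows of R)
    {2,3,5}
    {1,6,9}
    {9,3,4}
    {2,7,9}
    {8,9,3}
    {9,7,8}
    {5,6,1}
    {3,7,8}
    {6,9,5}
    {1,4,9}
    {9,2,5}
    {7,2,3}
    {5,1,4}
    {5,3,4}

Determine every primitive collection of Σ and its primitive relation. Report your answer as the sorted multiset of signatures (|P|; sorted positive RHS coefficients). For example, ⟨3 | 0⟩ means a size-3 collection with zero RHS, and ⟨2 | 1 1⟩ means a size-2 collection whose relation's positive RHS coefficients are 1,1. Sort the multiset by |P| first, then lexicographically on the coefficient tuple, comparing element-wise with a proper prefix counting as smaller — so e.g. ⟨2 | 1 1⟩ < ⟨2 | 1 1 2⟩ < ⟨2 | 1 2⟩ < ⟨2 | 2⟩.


Primitive collections (20):

  P = {1,7}:  v_{1} + v_{7} = 0 ; sig = ⟨2 | 0⟩
  P = {5,8}:  v_{5} + v_{8} = 0 ; sig = ⟨2 | 0⟩
  P = {1,2}:  v_{1} + v_{2} = v_{5} ; sig = ⟨2 | 1⟩
  P = {1,3}:  v_{1} + v_{3} = v_{4} ; sig = ⟨2 | 1⟩
  P = {2,8}:  v_{2} + v_{8} = v_{7} ; sig = ⟨2 | 1⟩
  P = {4,7}:  v_{4} + v_{7} = v_{3} ; sig = ⟨2 | 1⟩
  P = {5,7}:  v_{5} + v_{7} = v_{2} ; sig = ⟨2 | 1⟩
  P = {1,8}:  v_{1} + v_{8} = v_{3} + v_{9} ; sig = ⟨2 | 1 1⟩
  P = {2,4}:  v_{2} + v_{4} = v_{3} + v_{5} ; sig = ⟨2 | 1 1⟩
  P = {6,7}:  v_{6} + v_{7} = v_{5} + v_{9} ; sig = ⟨2 | 1 1⟩
  P = {6,8}:  v_{6} + v_{8} = v_{1} + v_{9} ; sig = ⟨2 | 1 1⟩
  P = {2,6}:  v_{2} + v_{6} = 2·v_{5} + v_{9} ; sig = ⟨2 | 1 2⟩
  P = {4,8}:  v_{4} + v_{8} = 2·v_{3} + v_{9} ; sig = ⟨2 | 1 2⟩
  P = {3,6}:  v_{3} + v_{6} = 2·v_{1} ; sig = ⟨2 | 2⟩
  P = {4,6}:  v_{4} + v_{6} = 3·v_{1} ; sig = ⟨2 | 3⟩
  P = {2,3,9}:  v_{2} + v_{3} + v_{9} = 0 ; sig = ⟨3 | 0⟩
  P = {1,5,9}:  v_{1} + v_{5} + v_{9} = v_{6} ; sig = ⟨3 | 1⟩
  P = {3,5,9}:  v_{3} + v_{5} + v_{9} = v_{1} ; sig = ⟨3 | 1⟩
  P = {3,7,9}:  v_{3} + v_{7} + v_{9} = v_{8} ; sig = ⟨3 | 1⟩
  P = {4,5,9}:  v_{4} + v_{5} + v_{9} = 2·v_{1} ; sig = ⟨3 | 2⟩

Hence PRS(X_Σ) =
    ⟨2 | 0⟩
    ⟨2 | 0⟩
    ⟨2 | 1⟩
    ⟨2 | 1⟩
    ⟨2 | 1⟩
    ⟨2 | 1⟩
    ⟨2 | 1⟩
    ⟨2 | 1 1⟩
    ⟨2 | 1 1⟩
    ⟨2 | 1 1⟩
    ⟨2 | 1 1⟩
    ⟨2 | 1 2⟩
    ⟨2 | 1 2⟩
    ⟨2 | 2⟩
    ⟨2 | 3⟩
    ⟨3 | 0⟩
    ⟨3 | 1⟩
    ⟨3 | 1⟩
    ⟨3 | 1⟩
    ⟨3 | 2⟩


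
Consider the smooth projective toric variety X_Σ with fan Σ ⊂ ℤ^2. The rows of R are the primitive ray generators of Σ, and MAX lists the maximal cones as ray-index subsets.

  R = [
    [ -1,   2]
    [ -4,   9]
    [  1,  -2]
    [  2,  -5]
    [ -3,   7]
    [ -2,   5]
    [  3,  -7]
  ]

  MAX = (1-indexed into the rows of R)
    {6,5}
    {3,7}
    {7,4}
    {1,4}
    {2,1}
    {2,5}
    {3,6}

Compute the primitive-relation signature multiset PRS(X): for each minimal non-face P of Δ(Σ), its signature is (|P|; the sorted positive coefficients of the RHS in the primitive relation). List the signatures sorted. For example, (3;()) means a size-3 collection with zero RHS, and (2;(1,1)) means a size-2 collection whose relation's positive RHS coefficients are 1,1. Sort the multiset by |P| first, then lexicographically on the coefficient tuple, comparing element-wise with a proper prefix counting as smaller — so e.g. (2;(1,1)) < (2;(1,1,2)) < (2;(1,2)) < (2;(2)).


Primitive collections (14):

  • {1,3}:  v_{1} + v_{3} = 0 — sig = (2;())
  • {4,6}:  v_{4} + v_{6} = 0 — sig = (2;())
  • {5,7}:  v_{5} + v_{7} = 0 — sig = (2;())
  • {1,5}:  v_{1} + v_{5} = v_{2} — sig = (2;(1))
  • {1,6}:  v_{1} + v_{6} = v_{5} — sig = (2;(1))
  • {1,7}:  v_{1} + v_{7} = v_{4} — sig = (2;(1))
  • {2,3}:  v_{2} + v_{3} = v_{5} — sig = (2;(1))
  • {2,7}:  v_{2} + v_{7} = v_{1} — sig = (2;(1))
  • {3,4}:  v_{3} + v_{4} = v_{7} — sig = (2;(1))
  • {3,5}:  v_{3} + v_{5} = v_{6} — sig = (2;(1))
  • {4,5}:  v_{4} + v_{5} = v_{1} — sig = (2;(1))
  • {6,7}:  v_{6} + v_{7} = v_{3} — sig = (2;(1))
  • {2,4}:  v_{2} + v_{4} = 2·v_{1} — sig = (2;(2))
  • {2,6}:  v_{2} + v_{6} = 2·v_{5} — sig = (2;(2))

Sorted signature multiset PRS(X):
    |P|=2: 14 collections, coeffs (), (), (), (1), (1), (1), (1), (1), (1), (1), (1), (1), (2), (2)


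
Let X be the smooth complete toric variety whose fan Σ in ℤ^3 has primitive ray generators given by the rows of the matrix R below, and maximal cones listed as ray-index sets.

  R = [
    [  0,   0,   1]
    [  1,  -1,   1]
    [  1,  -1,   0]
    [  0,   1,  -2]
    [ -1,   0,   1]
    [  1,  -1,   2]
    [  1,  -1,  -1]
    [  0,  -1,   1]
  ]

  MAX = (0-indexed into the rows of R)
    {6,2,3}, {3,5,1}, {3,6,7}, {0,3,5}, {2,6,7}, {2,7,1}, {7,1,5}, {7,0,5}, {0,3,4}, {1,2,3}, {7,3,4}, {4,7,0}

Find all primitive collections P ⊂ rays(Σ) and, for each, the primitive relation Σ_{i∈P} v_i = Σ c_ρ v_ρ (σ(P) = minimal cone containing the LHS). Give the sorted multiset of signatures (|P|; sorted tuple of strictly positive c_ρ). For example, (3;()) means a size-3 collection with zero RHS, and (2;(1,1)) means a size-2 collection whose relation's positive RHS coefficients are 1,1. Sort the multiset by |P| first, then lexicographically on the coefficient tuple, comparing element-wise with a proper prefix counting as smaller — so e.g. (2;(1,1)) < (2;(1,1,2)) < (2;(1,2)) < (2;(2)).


Minimal non-faces — 14 found among 8 rays, 12 max cones:

  P={0,1}:  v_{0} + v_{1} = v_{5}  ⇒ sig = (2;(1))
  P={0,2}:  v_{0} + v_{2} = v_{1}  ⇒ sig = (2;(1))
  P={0,6}:  v_{0} + v_{6} = v_{2}  ⇒ sig = (2;(1))
  P={2,4}:  v_{2} + v_{4} = v_{7}  ⇒ sig = (2;(1))
  P={1,4}:  v_{1} + v_{4} = v_{0} + v_{7}  ⇒ sig = (2;(1,1))
  P={5,6}:  v_{5} + v_{6} = v_{1} + v_{2}  ⇒ sig = (2;(1,1))
  P={4,5}:  v_{4} + v_{5} = 2·v_{0} + v_{7}  ⇒ sig = (2;(1,2))
  P={4,6}:  v_{4} + v_{6} = v_{3} + 2·v_{7}  ⇒ sig = (2;(1,2))
  P={1,6}:  v_{1} + v_{6} = 2·v_{2}  ⇒ sig = (2;(2))
  P={2,5}:  v_{2} + v_{5} = 2·v_{1}  ⇒ sig = (2;(2))
  P={0,3,7}:  v_{0} + v_{3} + v_{7} = 0  ⇒ sig = (3;())
  P={1,3,7}:  v_{1} + v_{3} + v_{7} = v_{2}  ⇒ sig = (3;(1))
  P={2,3,7}:  v_{2} + v_{3} + v_{7} = v_{6}  ⇒ sig = (3;(1))
  P={3,5,7}:  v_{3} + v_{5} + v_{7} = v_{1}  ⇒ sig = (3;(1))

so the primitive-relation signature multiset is
    (2;(1))
    (2;(1))
    (2;(1))
    (2;(1))
    (2;(1,1))
    (2;(1,1))
    (2;(1,2))
    (2;(1,2))
    (2;(2))
    (2;(2))
    (3;())
    (3;(1))
    (3;(1))
    (3;(1))


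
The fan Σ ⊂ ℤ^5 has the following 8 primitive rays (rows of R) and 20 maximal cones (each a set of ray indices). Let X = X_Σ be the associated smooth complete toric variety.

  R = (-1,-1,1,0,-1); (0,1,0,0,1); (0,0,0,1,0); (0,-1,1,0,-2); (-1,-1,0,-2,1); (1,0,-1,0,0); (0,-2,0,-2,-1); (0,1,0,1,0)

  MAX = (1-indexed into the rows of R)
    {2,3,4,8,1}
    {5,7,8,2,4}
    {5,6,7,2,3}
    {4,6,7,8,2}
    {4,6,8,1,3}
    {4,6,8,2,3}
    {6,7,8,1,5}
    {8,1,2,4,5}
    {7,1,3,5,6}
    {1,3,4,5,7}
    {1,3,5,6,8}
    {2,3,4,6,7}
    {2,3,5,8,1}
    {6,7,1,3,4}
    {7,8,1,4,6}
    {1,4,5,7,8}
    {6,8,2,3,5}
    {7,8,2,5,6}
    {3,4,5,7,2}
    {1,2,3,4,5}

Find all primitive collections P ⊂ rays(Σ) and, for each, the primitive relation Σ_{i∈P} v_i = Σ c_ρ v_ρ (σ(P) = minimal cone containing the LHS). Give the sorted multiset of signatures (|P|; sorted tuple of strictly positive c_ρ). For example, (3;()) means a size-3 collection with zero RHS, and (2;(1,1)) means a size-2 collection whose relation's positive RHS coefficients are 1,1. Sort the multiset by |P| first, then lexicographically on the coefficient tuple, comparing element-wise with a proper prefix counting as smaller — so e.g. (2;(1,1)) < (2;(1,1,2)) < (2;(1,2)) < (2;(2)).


Primitive collections (5):

  • {1,2,6}:  v_{1} + v_{2} + v_{6} = 0  ⇒ sig = (3;())
  • {4,5,6}:  v_{4} + v_{5} + v_{6} = v_{7}  ⇒ sig = (3;(1))
  • {1,2,7}:  v_{1} + v_{2} + v_{7} = v_{4} + v_{5}  ⇒ sig = (3;(1,1))
  • {3,7,8}:  v_{3} + v_{7} + v_{8} = v_{1} + v_{6}  ⇒ sig = (3;(1,1))
  • {3,4,5,8}:  v_{3} + v_{4} + v_{5} + v_{8} = v_{1}  ⇒ sig = (4;(1))

Sorted signature multiset PRS(X):
    (3;())
    (3;(1))
    (3;(1,1))
    (3;(1,1))
    (4;(1))


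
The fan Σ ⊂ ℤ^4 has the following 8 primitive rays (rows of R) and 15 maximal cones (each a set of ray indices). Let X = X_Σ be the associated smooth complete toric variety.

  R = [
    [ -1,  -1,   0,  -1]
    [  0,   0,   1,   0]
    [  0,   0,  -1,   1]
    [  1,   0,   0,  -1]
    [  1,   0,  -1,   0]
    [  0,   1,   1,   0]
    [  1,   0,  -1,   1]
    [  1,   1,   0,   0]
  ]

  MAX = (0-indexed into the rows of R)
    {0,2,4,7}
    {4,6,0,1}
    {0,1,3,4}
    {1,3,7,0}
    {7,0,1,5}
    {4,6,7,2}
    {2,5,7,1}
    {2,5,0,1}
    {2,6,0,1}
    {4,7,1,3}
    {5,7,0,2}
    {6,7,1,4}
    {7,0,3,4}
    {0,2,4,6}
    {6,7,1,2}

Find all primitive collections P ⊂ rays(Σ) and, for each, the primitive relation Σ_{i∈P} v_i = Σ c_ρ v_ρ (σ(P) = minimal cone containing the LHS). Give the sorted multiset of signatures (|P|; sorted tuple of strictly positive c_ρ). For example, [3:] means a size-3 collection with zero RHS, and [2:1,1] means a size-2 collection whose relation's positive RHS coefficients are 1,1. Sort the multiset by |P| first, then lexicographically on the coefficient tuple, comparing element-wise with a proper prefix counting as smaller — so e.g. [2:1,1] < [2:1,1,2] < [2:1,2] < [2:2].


Minimal non-faces — 9 found among 8 rays, 15 max cones:

  P={2,3}:  v_{2} + v_{3} = v_{4}  ⟹  sig = [2:1]
  P={4,5}:  v_{4} + v_{5} = v_{7}  ⟹  sig = [2:1]
  P={5,6}:  v_{5} + v_{6} = v_{1} + v_{2} + v_{7}  ⟹  sig = [2:1,1,1]
  P={3,5}:  v_{3} + v_{5} = v_{0} + v_{1} + 2·v_{7}  ⟹  sig = [2:1,1,2]
  P={3,6}:  v_{3} + v_{6} = v_{1} + 2·v_{4}  ⟹  sig = [2:1,2]
  P={0,6,7}:  v_{0} + v_{6} + v_{7} = v_{4}  ⟹  sig = [3:1]
  P={1,2,4}:  v_{1} + v_{2} + v_{4} = v_{6}  ⟹  sig = [3:1]
  P={0,1,2,7}:  v_{0} + v_{1} + v_{2} + v_{7} = 0  ⟹  sig = [4:]
  P={0,1,4,7}:  v_{0} + v_{1} + v_{4} + v_{7} = v_{3}  ⟹  sig = [4:1]

Hence PRS(X_Σ) =
[[2:1], [2:1], [2:1,1,1], [2:1,1,2], [2:1,2], [3:1], [3:1], [4:], [4:1]]


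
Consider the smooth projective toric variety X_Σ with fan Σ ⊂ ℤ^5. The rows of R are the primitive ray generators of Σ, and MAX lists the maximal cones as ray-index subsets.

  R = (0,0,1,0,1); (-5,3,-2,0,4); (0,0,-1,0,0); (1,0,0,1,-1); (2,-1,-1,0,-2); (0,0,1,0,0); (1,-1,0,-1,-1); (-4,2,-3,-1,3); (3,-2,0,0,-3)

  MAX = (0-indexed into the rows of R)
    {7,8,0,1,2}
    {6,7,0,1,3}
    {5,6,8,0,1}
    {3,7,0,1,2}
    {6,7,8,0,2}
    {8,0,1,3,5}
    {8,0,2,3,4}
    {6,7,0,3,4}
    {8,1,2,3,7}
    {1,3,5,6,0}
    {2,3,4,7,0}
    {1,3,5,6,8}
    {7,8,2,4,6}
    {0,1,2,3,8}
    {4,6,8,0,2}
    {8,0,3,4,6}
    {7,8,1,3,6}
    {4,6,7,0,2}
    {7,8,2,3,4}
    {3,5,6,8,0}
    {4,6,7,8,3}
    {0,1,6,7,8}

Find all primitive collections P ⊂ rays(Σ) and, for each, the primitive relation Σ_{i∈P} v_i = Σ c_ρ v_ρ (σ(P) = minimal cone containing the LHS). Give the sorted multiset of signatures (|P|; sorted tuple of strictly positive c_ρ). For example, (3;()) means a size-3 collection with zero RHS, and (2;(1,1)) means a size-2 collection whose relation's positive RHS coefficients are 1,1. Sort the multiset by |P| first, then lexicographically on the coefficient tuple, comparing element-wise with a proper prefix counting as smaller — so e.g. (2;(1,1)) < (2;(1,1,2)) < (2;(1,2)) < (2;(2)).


Δ(Σ) — 9 vertices, 9 min non-faces:

  {2,5}:  v_{2} + v_{5} = 0 — sig = (2;())
  {1,4}:  v_{1} + v_{4} = v_{3} + v_{7} — sig = (2;(1,1))
  {4,5}:  v_{4} + v_{5} = v_{3} + v_{6} — sig = (2;(1,1))
  {5,7}:  v_{5} + v_{7} = v_{1} + v_{6} — sig = (2;(1,1))
  {1,2,6}:  v_{1} + v_{2} + v_{6} = v_{7} — sig = (3;(1))
  {2,3,6}:  v_{2} + v_{3} + v_{6} = v_{4} — sig = (3;(1))
  {0,4,7,8}:  v_{0} + v_{4} + v_{7} + v_{8} = 3·v_{2} + v_{6} — sig = (4;(1,3))
  {0,3,7,8}:  v_{0} + v_{3} + v_{7} + v_{8} = 2·v_{2} — sig = (4;(2))
  {0,1,3,6,8}:  v_{0} + v_{1} + v_{3} + v_{6} + v_{8} = v_{2} — sig = (5;(1))

so the primitive-relation signature multiset is
    |P|=2: 4 collections, coeffs (), (1,1), (1,1), (1,1)
    |P|=3: 2 collections, coeffs (1), (1)
    |P|=4: 2 collections, coeffs (1,3), (2)
    |P|=5: 1 collection, coeffs (1)


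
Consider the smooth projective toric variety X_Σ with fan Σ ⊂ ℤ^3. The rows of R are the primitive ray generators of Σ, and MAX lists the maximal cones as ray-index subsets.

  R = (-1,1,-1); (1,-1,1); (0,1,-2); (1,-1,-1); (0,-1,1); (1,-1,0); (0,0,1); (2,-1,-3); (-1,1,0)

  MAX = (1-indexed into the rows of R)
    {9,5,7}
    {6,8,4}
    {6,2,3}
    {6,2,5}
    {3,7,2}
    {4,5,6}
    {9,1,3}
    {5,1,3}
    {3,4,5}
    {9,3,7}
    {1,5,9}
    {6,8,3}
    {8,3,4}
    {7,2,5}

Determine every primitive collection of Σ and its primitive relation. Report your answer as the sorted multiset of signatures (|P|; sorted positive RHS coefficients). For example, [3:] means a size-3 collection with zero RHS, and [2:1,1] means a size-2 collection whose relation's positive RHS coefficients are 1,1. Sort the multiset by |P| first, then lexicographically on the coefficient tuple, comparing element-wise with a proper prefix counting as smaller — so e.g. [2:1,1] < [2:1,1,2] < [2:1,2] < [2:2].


|primitive collections| = 20. Relations:

  {1,2}:  v_{1} + v_{2} = 0  ⟹  sig = [2:]
  {6,9}:  v_{6} + v_{9} = 0  ⟹  sig = [2:]
  {1,7}:  v_{1} + v_{7} = v_{9}  ⟹  sig = [2:1]
  {2,9}:  v_{2} + v_{9} = v_{7}  ⟹  sig = [2:1]
  {4,7}:  v_{4} + v_{7} = v_{6}  ⟹  sig = [2:1]
  {6,7}:  v_{6} + v_{7} = v_{2}  ⟹  sig = [2:1]
  {1,6}:  v_{1} + v_{6} = v_{3} + v_{5}  ⟹  sig = [2:1,1]
  {4,9}:  v_{4} + v_{9} = v_{3} + v_{5}  ⟹  sig = [2:1,1]
  {8,9}:  v_{8} + v_{9} = v_{3} + v_{4}  ⟹  sig = [2:1,1]
  {1,8}:  v_{1} + v_{8} = 2·v_{3} + v_{4} + v_{5}  ⟹  sig = [2:1,1,2]
  {7,8}:  v_{7} + v_{8} = v_{3} + 2·v_{6}  ⟹  sig = [2:1,2]
  {2,8}:  v_{2} + v_{8} = v_{3} + 3·v_{6}  ⟹  sig = [2:1,3]
  {2,4}:  v_{2} + v_{4} = 2·v_{6}  ⟹  sig = [2:2]
  {5,8}:  v_{5} + v_{8} = 2·v_{4}  ⟹  sig = [2:2]
  {1,4}:  v_{1} + v_{4} = 2·v_{3} + 2·v_{5}  ⟹  sig = [2:2,2]
  {3,5,7}:  v_{3} + v_{5} + v_{7} = 0  ⟹  sig = [3:]
  {2,3,5}:  v_{2} + v_{3} + v_{5} = v_{6}  ⟹  sig = [3:1]
  {3,4,6}:  v_{3} + v_{4} + v_{6} = v_{8}  ⟹  sig = [3:1]
  {3,5,6}:  v_{3} + v_{5} + v_{6} = v_{4}  ⟹  sig = [3:1]
  {3,5,9}:  v_{3} + v_{5} + v_{9} = v_{1}  ⟹  sig = [3:1]

Sorted signature multiset PRS(X):
    |P|=2: 15 collections, coeffs (), (), (1), (1), (1), (1), (1,1), (1,1), (1,1), (1,1,2), (1,2), (1,3), (2), (2), (2,2)
    |P|=3: 5 collections, coeffs (), (1), (1), (1), (1)


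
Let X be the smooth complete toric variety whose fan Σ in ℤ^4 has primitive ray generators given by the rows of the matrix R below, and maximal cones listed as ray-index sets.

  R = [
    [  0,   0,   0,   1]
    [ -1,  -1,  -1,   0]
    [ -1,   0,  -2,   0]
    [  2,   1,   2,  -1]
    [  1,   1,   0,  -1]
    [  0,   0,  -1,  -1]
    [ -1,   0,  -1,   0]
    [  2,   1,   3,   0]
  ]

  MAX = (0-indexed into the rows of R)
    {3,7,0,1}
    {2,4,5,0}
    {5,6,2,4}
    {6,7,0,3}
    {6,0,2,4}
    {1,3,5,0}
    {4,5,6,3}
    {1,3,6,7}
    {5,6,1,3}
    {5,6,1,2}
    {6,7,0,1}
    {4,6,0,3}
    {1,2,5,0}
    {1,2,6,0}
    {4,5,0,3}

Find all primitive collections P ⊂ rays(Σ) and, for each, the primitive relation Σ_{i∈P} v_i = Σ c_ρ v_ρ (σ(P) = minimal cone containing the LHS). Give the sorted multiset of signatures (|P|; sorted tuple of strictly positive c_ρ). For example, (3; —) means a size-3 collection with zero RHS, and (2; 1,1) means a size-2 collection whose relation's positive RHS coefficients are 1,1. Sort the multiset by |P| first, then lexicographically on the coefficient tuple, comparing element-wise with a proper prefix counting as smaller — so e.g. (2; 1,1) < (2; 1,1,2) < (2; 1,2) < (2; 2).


Σ has 7 primitive collections:

  • {1,4}:  v_{1} + v_{4} = v_{5}  so sig = (2; 1)
  • {2,3}:  v_{2} + v_{3} = v_{4}  so sig = (2; 1)
  • {5,7}:  v_{5} + v_{7} = v_{3}  so sig = (2; 1)
  • {2,7}:  v_{2} + v_{7} = v_{0} + v_{3} + v_{6}  so sig = (2; 1,1,1)
  • {4,7}:  v_{4} + v_{7} = v_{0} + 2·v_{3} + v_{6}  so sig = (2; 1,1,2)
  • {0,5,6}:  v_{0} + v_{5} + v_{6} = v_{2}  so sig = (3; 1)
  • {0,1,3,6}:  v_{0} + v_{1} + v_{3} + v_{6} = 0  so sig = (4; —)

Sorted signature multiset PRS(X):
    |P|=2: 5 collections, coeffs (1), (1), (1), (1,1,1), (1,1,2)
    |P|=3: 1 collection, coeffs (1)
    |P|=4: 1 collection, coeffs ()


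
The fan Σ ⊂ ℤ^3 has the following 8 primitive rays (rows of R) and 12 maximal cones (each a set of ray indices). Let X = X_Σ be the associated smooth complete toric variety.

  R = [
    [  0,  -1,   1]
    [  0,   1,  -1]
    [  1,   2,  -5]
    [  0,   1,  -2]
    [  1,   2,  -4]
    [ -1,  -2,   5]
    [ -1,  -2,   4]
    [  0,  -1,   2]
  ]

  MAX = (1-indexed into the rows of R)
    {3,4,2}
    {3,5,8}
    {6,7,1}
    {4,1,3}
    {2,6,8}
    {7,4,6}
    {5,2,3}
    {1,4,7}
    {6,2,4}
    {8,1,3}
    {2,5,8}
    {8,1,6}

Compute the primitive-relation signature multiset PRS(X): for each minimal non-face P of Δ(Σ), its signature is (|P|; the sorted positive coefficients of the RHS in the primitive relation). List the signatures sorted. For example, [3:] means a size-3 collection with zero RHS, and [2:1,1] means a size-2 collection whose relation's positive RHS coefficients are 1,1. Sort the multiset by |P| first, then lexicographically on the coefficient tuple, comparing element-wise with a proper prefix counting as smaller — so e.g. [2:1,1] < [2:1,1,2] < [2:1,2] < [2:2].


Σ has 12 primitive collections:

  P={1,2}:  v_{1} + v_{2} = 0  ⇒ sig = [2:]
  P={3,6}:  v_{3} + v_{6} = 0  ⇒ sig = [2:]
  P={4,8}:  v_{4} + v_{8} = 0  ⇒ sig = [2:]
  P={5,7}:  v_{5} + v_{7} = 0  ⇒ sig = [2:]
  P={1,5}:  v_{1} + v_{5} = v_{3} + v_{8}  ⇒ sig = [2:1,1]
  P={2,7}:  v_{2} + v_{7} = v_{4} + v_{6}  ⇒ sig = [2:1,1]
  P={3,7}:  v_{3} + v_{7} = v_{1} + v_{4}  ⇒ sig = [2:1,1]
  P={4,5}:  v_{4} + v_{5} = v_{2} + v_{3}  ⇒ sig = [2:1,1]
  P={5,6}:  v_{5} + v_{6} = v_{2} + v_{8}  ⇒ sig = [2:1,1]
  P={7,8}:  v_{7} + v_{8} = v_{1} + v_{6}  ⇒ sig = [2:1,1]
  P={1,4,6}:  v_{1} + v_{4} + v_{6} = v_{7}  ⇒ sig = [3:1]
  P={2,3,8}:  v_{2} + v_{3} + v_{8} = v_{5}  ⇒ sig = [3:1]

Sorted signature multiset PRS(X):
[[2:], [2:], [2:], [2:], [2:1,1], [2:1,1], [2:1,1], [2:1,1], [2:1,1], [2:1,1], [3:1], [3:1]]


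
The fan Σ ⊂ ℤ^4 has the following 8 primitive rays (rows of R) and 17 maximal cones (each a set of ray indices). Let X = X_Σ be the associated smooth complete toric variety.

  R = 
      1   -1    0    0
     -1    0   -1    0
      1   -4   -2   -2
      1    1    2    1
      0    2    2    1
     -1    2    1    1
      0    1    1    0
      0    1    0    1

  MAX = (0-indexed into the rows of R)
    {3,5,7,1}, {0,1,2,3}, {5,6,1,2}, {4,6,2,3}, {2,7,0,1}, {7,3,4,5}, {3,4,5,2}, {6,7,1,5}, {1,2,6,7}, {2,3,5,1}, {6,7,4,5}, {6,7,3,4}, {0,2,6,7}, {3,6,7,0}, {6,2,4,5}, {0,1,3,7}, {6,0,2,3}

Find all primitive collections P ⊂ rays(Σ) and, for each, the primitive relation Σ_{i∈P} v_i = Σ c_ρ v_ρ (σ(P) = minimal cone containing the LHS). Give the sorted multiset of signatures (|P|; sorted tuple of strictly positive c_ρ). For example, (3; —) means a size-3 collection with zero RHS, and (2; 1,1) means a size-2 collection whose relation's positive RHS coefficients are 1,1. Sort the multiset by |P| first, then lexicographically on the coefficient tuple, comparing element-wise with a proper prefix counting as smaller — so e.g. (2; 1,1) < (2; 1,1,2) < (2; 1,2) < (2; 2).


Minimal non-faces — 9 found among 8 rays, 17 max cones:

  {0,4}:  v_{0} + v_{4} = v_{3} — sig = (2; 1)
  {1,4}:  v_{1} + v_{4} = v_{5} — sig = (2; 1)
  {0,5}:  v_{0} + v_{5} = v_{1} + v_{3} — sig = (2; 1,1)
  {0,1,6}:  v_{0} + v_{1} + v_{6} = 0 — sig = (3; —)
  {1,3,6}:  v_{1} + v_{3} + v_{6} = v_{4} — sig = (3; 1)
  {2,4,7}:  v_{2} + v_{4} + v_{7} = v_{0} — sig = (3; 1)
  {2,5,7}:  v_{2} + v_{5} + v_{7} = v_{0} + v_{1} — sig = (3; 1,1)
  {2,3,7}:  v_{2} + v_{3} + v_{7} = 2·v_{0} — sig = (3; 2)
  {3,5,6}:  v_{3} + v_{5} + v_{6} = 2·v_{4} — sig = (3; 2)

Hence PRS(X_Σ) =
{ (2; 1) ×2,  (2; 1,1),  (3; —),  (3; 1) ×2,  (3; 1,1),  (3; 2) ×2 }


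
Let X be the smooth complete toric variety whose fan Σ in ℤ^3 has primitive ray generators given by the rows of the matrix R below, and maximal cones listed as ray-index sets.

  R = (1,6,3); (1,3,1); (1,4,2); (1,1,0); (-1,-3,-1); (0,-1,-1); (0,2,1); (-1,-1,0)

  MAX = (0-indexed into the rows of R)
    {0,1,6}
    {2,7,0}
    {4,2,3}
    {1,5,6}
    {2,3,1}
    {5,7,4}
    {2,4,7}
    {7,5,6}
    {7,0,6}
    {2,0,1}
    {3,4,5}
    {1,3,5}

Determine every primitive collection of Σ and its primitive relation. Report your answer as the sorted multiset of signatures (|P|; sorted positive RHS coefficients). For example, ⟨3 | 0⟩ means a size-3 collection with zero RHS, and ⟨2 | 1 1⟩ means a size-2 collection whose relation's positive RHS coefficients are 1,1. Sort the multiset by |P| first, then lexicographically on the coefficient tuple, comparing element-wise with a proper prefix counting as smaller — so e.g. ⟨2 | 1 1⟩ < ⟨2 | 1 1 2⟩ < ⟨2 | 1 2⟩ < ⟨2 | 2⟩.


The 10 primitive collections of Σ (r=8, n=3):

  P = {1,4}:  v_{1} + v_{4} = 0  so sig = ⟨2 | 0⟩
  P = {3,7}:  v_{3} + v_{7} = 0  so sig = ⟨2 | 0⟩
  P = {1,7}:  v_{1} + v_{7} = v_{6}  so sig = ⟨2 | 1⟩
  P = {2,5}:  v_{2} + v_{5} = v_{1}  so sig = ⟨2 | 1⟩
  P = {2,6}:  v_{2} + v_{6} = v_{0}  so sig = ⟨2 | 1⟩
  P = {3,6}:  v_{3} + v_{6} = v_{1}  so sig = ⟨2 | 1⟩
  P = {4,6}:  v_{4} + v_{6} = v_{7}  so sig = ⟨2 | 1⟩
  P = {0,3}:  v_{0} + v_{3} = v_{1} + v_{2}  so sig = ⟨2 | 1 1⟩
  P = {0,4}:  v_{0} + v_{4} = v_{2} + v_{7}  so sig = ⟨2 | 1 1⟩
  P = {0,5}:  v_{0} + v_{5} = v_{1} + v_{6}  so sig = ⟨2 | 1 1⟩

so the primitive-relation signature multiset is
    ⟨2 | 0⟩
    ⟨2 | 0⟩
    ⟨2 | 1⟩
    ⟨2 | 1⟩
    ⟨2 | 1⟩
    ⟨2 | 1⟩
    ⟨2 | 1⟩
    ⟨2 | 1 1⟩
    ⟨2 | 1 1⟩
    ⟨2 | 1 1⟩


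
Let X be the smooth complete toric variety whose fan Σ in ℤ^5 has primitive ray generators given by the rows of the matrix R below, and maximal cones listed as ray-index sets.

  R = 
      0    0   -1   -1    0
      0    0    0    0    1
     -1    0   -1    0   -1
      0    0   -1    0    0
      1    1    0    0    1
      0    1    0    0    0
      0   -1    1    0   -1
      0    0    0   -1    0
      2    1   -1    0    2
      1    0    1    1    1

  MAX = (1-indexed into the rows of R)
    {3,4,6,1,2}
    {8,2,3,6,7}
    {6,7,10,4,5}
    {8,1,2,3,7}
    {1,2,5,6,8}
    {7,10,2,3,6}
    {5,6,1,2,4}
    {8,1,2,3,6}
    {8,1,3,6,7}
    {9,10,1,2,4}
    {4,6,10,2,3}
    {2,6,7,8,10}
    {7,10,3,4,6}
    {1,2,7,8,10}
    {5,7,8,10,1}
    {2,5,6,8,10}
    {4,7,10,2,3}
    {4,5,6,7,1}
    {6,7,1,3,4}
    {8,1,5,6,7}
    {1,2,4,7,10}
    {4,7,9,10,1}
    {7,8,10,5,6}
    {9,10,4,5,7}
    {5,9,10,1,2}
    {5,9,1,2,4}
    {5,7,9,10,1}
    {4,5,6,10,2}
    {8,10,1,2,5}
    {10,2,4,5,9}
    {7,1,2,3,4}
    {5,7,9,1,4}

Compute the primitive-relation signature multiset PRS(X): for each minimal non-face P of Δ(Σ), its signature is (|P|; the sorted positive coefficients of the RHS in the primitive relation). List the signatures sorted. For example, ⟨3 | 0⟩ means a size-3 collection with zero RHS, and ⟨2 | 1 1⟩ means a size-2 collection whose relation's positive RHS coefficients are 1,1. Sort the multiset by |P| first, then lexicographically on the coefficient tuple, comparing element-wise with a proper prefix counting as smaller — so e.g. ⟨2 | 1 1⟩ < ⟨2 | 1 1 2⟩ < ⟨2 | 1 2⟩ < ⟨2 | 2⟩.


|primitive collections| = 13. Relations:

  P = {4,8}:  v_{4} + v_{8} = v_{1}  →  sig = ⟨2 | 1⟩
  P = {3,5}:  v_{3} + v_{5} = v_{4} + v_{6}  →  sig = ⟨2 | 1 1⟩
  P = {8,9}:  v_{8} + v_{9} = 2·v_{1} + v_{5} + v_{10}  →  sig = ⟨2 | 1 1 2⟩
  P = {3,9}:  v_{3} + v_{9} = 2·v_{4} + v_{5}  →  sig = ⟨2 | 1 2⟩
  P = {6,9}:  v_{6} + v_{9} = v_{4} + 2·v_{5}  →  sig = ⟨2 | 1 2⟩
  P = {3,8,10}:  v_{3} + v_{8} + v_{10} = 0  →  sig = ⟨3 | 0⟩
  P = {1,3,10}:  v_{1} + v_{3} + v_{10} = v_{4}  →  sig = ⟨3 | 1⟩
  P = {1,6,10}:  v_{1} + v_{6} + v_{10} = v_{5}  →  sig = ⟨3 | 1⟩
  P = {2,5,7}:  v_{2} + v_{5} + v_{7} = v_{8} + v_{10}  →  sig = ⟨3 | 1 1⟩
  P = {2,7,9}:  v_{2} + v_{7} + v_{9} = 2·v_{1} + 2·v_{10}  →  sig = ⟨3 | 2 2⟩
  P = {2,4,6,7}:  v_{2} + v_{4} + v_{6} + v_{7} = 0  →  sig = ⟨4 | 0⟩
  P = {1,2,6,7}:  v_{1} + v_{2} + v_{6} + v_{7} = v_{8}  →  sig = ⟨4 | 1⟩
  P = {1,4,5,10}:  v_{1} + v_{4} + v_{5} + v_{10} = v_{9}  →  sig = ⟨4 | 1⟩

Hence PRS(X_Σ) =
{ ⟨2 | 1⟩,  ⟨2 | 1 1⟩,  ⟨2 | 1 1 2⟩,  ⟨2 | 1 2⟩ ×2,  ⟨3 | 0⟩,  ⟨3 | 1⟩ ×2,  ⟨3 | 1 1⟩,  ⟨3 | 2 2⟩,  ⟨4 | 0⟩,  ⟨4 | 1⟩ ×2 }


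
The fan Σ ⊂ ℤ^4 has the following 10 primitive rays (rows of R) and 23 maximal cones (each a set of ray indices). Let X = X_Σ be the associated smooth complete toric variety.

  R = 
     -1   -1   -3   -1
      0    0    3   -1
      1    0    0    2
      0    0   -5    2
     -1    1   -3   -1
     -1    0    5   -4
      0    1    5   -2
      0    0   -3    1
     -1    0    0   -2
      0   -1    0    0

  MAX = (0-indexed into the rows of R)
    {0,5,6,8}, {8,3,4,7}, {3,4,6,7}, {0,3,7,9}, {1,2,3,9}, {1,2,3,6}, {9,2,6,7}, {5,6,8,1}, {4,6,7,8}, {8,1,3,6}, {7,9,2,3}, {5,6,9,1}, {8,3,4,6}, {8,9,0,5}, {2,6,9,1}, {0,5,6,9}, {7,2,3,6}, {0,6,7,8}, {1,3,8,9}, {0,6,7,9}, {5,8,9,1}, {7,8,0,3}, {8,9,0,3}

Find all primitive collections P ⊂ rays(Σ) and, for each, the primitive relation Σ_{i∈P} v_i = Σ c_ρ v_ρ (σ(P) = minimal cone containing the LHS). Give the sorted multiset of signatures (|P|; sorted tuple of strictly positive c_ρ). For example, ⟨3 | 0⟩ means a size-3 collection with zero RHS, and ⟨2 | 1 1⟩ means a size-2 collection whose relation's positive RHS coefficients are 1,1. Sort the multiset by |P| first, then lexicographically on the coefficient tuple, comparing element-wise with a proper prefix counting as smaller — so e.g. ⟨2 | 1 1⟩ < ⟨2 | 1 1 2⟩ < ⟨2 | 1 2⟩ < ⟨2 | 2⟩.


|primitive collections| = 17. Relations:

  • {1,7}:  v_{1} + v_{7} = 0 ; sig = ⟨2 | 0⟩
  • {2,8}:  v_{2} + v_{8} = 0 ; sig = ⟨2 | 0⟩
  • {3,5}:  v_{3} + v_{5} = v_{8} ; sig = ⟨2 | 1⟩
  • {0,1}:  v_{0} + v_{1} = v_{8} + v_{9} ; sig = ⟨2 | 1 1⟩
  • {0,2}:  v_{0} + v_{2} = v_{7} + v_{9} ; sig = ⟨2 | 1 1⟩
  • {2,5}:  v_{2} + v_{5} = v_{6} + v_{9} ; sig = ⟨2 | 1 1⟩
  • {4,9}:  v_{4} + v_{9} = v_{7} + v_{8} ; sig = ⟨2 | 1 1⟩
  • {5,7}:  v_{5} + v_{7} = v_{0} + v_{6} ; sig = ⟨2 | 1 1⟩
  • {1,4}:  v_{1} + v_{4} = v_{3} + v_{6} + v_{8} ; sig = ⟨2 | 1 1 1⟩
  • {2,4}:  v_{2} + v_{4} = v_{3} + v_{6} + v_{7} ; sig = ⟨2 | 1 1 1⟩
  • {4,5}:  v_{4} + v_{5} = v_{6} + v_{7} + 2·v_{8} ; sig = ⟨2 | 1 1 2⟩
  • {0,4}:  v_{0} + v_{4} = 2·v_{7} + 2·v_{8} ; sig = ⟨2 | 2 2⟩
  • {3,6,9}:  v_{3} + v_{6} + v_{9} = 0 ; sig = ⟨3 | 0⟩
  • {6,8,9}:  v_{6} + v_{8} + v_{9} = v_{5} ; sig = ⟨3 | 1⟩
  • {7,8,9}:  v_{7} + v_{8} + v_{9} = v_{0} ; sig = ⟨3 | 1⟩
  • {0,3,6}:  v_{0} + v_{3} + v_{6} = v_{7} + v_{8} ; sig = ⟨3 | 1 1⟩
  • {3,6,7,8}:  v_{3} + v_{6} + v_{7} + v_{8} = v_{4} ; sig = ⟨4 | 1⟩

Signatures (|P|; sorted positive RHS coefficients), sorted:
{ ⟨2 | 0⟩ ×2,  ⟨2 | 1⟩,  ⟨2 | 1 1⟩ ×5,  ⟨2 | 1 1 1⟩ ×2,  ⟨2 | 1 1 2⟩,  ⟨2 | 2 2⟩,  ⟨3 | 0⟩,  ⟨3 | 1⟩ ×2,  ⟨3 | 1 1⟩,  ⟨4 | 1⟩ }
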